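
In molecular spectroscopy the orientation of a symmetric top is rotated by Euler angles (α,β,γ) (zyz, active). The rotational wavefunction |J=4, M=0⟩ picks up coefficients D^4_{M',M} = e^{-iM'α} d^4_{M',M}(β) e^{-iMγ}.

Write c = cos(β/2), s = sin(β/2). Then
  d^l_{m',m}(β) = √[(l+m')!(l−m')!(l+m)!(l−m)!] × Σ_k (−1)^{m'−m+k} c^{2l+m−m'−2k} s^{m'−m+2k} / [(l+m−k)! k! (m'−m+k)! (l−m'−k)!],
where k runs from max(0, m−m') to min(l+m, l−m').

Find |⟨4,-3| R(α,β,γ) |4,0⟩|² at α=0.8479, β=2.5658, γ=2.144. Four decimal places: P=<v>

Split into d^4_{-3,0}(β=2.5658) × two z-phases.
With c≡cos(β/2)=0.283936 and s≡sin(β/2)=0.958843, N=[1·5040·24·24]^{1/2}=1703.830978
Admissible k: 3..4 (factorial args all ≥0)
  k=3: (−1)^0·1703.8310/(144)·0.2839^5·0.9588^3 = +0.019249
  k=4: (−1)^1·1703.8310/(144)·0.2839^3·0.9588^5 = -0.219514
d^4_{-3,0}(2.5658) = +0.019249 -0.219514 = -0.200265
|D^4_{-3,0}|² = |d^4_{-3,0}(β)|² = (-0.200265)² = 0.040106 (the z-rotation phases have unit modulus)

P=0.0401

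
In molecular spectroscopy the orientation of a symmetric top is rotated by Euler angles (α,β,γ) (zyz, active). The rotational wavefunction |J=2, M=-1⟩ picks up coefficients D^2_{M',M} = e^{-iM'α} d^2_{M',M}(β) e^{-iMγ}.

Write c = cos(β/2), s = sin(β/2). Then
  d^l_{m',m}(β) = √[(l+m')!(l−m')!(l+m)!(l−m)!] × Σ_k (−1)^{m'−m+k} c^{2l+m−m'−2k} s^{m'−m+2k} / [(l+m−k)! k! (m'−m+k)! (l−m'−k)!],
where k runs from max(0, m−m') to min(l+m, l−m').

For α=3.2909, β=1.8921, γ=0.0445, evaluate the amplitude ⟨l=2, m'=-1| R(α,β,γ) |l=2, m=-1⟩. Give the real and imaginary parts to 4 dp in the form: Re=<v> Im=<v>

Split into d^2_{-1,-1}(β=1.8921) × two z-phases.
c=cos(1.8921/2)=0.584892, s=sin(1.8921/2)=0.811112; N=√[1·6·1·6]=6.000000
k: max(0,(-1)−(-1))=0 … min(2+(-1),2−(-1))=1
  k=0: (−1)^0·6.0000/(6)·0.5849^4·0.8111^0 = +0.117031
  k=1: (−1)^1·6.0000/(2)·0.5849^2·0.8111^2 = -0.675201
d^2_{-1,-1}(1.8921) = +0.117031 -0.675201 = -0.558170
Phases: e^{-i·(-1)·3.2909}=-0.988874-0.148753i, e^{-i·(-1)·0.0445}=+0.999010+0.044485i ⇒ D=+0.547720+0.107501i

Re=0.5477 Im=0.1075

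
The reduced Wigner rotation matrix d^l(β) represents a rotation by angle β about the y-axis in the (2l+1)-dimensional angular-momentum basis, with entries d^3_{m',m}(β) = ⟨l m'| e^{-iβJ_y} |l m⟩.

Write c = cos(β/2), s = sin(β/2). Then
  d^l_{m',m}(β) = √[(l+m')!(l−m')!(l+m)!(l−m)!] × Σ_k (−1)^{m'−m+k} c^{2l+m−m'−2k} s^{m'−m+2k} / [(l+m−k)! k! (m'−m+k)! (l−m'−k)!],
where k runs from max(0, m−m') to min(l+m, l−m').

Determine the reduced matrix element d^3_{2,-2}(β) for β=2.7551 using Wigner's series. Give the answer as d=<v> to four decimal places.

d=-0.7223

d^3_{2,-2}(β=2.7551) via Wigner's sum:
Half-angle: c=0.192046, s=0.981386. N=√(120·1·1·120)=120.000000
k: max(0,(-2)−(2))=0 … min(3+(-2),3−(2))=1
  k=0: (−1)^4·120.0000/(24)·0.1920^2·0.9814^4 = +0.171056
  k=1: (−1)^5·120.0000/(120)·0.1920^0·0.9814^6 = -0.893386
d^3_{2,-2}(2.7551) = +0.171056 -0.893386 = -0.722330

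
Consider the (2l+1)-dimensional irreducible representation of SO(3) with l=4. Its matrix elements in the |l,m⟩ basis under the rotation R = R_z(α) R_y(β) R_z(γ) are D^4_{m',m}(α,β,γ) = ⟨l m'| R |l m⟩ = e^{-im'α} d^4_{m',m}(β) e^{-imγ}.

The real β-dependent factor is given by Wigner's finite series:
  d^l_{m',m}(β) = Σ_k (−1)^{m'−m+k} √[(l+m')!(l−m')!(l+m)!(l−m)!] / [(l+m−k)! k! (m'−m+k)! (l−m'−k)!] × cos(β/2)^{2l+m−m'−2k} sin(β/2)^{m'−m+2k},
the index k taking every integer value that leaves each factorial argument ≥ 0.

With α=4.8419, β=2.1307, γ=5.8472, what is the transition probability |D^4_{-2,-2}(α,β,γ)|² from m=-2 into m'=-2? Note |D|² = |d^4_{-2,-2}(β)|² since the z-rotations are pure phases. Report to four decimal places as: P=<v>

P=0.1353

D^4_{-2,-2}(4.8419,2.1307,5.8472) = e^{-i·-2·4.8419}·d^4_{-2,-2}(2.1307)·e^{-i·-2·5.8472}. Compute d first:
c=cos(2.1307/2)=0.484198, s=sin(2.1307/2)=0.874958; N=√[2·720·2·720]=1440.000000
The bounds max(0,m−m')=0 and min(l+m,l−m')=2 give 3 terms
  k=0: (−1)^0·1440.0000/(1440)·0.4842^8·0.8750^0 = +0.003021
  k=1: (−1)^1·1440.0000/(120)·0.4842^6·0.8750^2 = -0.118384
  k=2: (−1)^2·1440.0000/(96)·0.4842^4·0.8750^4 = +0.483207
d^4_{-2,-2}(2.1307) = +0.003021 -0.118384 +0.483207 = +0.367844
|D^4_{-2,-2}|² = |d^4_{-2,-2}(β)|² = (+0.367844)² = 0.135309 (the z-rotation phases have unit modulus)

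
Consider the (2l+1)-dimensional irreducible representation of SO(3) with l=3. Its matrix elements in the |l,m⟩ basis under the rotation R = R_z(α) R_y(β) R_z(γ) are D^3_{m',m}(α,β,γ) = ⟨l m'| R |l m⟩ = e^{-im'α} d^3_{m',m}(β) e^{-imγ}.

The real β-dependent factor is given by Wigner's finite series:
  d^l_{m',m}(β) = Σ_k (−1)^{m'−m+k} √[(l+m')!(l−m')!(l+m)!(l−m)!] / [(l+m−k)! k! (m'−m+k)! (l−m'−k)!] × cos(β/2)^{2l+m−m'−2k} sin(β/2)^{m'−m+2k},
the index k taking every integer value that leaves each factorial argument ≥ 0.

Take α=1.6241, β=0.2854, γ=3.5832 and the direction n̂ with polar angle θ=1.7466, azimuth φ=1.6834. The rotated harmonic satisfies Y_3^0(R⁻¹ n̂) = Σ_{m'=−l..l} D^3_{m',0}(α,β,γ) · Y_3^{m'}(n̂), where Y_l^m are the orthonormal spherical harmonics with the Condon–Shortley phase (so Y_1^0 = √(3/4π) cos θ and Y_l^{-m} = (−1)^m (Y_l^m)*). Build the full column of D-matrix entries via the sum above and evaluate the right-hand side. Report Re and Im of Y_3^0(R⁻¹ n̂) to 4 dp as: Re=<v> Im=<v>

Need the full column D^3_{m',0} for m'=−3..3 at α=1.6241, β=0.2854, γ=3.5832.
cos(β/2)=0.989836, sin(β/2)=0.142216
d^3_{-3,0}: single k=3 term ⇒ +0.012475;  D = +0.001986-0.012316i
d^3_{-2,0}: k∈[2..3] ⇒ +0.106344 -0.002195 = +0.104148;  D = -0.103557-0.011082i
d^3_{-1,0}: k∈[1..3] ⇒ +0.468118 -0.028990 +0.000199 = +0.439327;  D = -0.023407+0.438703i
d^3_{0,0}: k∈[0..3] ⇒ +0.940543 -0.174740 +0.003607 -0.000008 = +0.769401;  D = +0.769401+0.000000i
d^3_{1,0}: k∈[0..2] ⇒ -0.468118 +0.028990 -0.000199 = -0.439327;  D = +0.023407+0.438703i
d^3_{2,0}: k∈[0..1] ⇒ +0.106344 -0.002195 = +0.104148;  D = -0.103557+0.011082i
d^3_{3,0}: single k=0 term ⇒ -0.012475;  D = -0.001986-0.012316i
Y_3^{m'}(θ=1.7466,φ=1.6834) and Σ D·Y over m':
  (+0.0020-0.0123i)·(+0.1320+0.3757i)  (-0.1036-0.0111i)·(+0.1689-0.0387i)  (-0.0234+0.4387i)·(+0.0303+0.2678i)  (+0.7694+0.0000i)·(+0.1858+0.0000i)  (+0.0234+0.4387i)·(-0.0303+0.2678i)  (-0.1036+0.0111i)·(+0.1689+0.0387i)  (-0.0020-0.0123i)·(-0.1320+0.3757i)
Y_3^0(R⁻¹ n̂) = -0.119496+0.000000i

Re=-0.1195 Im=0.0000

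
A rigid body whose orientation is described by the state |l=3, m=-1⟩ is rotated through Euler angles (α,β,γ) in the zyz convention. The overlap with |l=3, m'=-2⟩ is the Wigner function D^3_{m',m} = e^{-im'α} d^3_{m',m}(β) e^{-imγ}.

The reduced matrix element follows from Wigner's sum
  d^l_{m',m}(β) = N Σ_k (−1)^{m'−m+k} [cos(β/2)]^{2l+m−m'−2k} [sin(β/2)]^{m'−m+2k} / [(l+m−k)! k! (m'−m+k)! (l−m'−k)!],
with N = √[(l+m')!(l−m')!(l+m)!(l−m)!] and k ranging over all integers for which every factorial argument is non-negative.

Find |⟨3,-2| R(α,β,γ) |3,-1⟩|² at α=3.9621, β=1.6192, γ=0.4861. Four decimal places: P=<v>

P=0.1851

First d^3_{-2,-1}(β=1.6192), then the phase factors e^{-i(-2)α} and e^{-i(-1)γ}:
With c≡cos(β/2)=0.689788 and s≡sin(β/2)=0.724011, N=[1·120·2·24]^{1/2}=75.894664
The bounds max(0,m−m')=1 and min(l+m,l−m')=2 give 2 terms
  k=1: (−1)^0·75.8947/(24)·0.6898^5·0.7240^1 = +0.357539
  k=2: (−1)^1·75.8947/(12)·0.6898^3·0.7240^3 = -0.787795
d^3_{-2,-1}(1.6192) = +0.357539 -0.787795 = -0.430256
|D^3_{-2,-1}|² = |d^3_{-2,-1}(β)|² = (-0.430256)² = 0.185120 (the z-rotation phases have unit modulus)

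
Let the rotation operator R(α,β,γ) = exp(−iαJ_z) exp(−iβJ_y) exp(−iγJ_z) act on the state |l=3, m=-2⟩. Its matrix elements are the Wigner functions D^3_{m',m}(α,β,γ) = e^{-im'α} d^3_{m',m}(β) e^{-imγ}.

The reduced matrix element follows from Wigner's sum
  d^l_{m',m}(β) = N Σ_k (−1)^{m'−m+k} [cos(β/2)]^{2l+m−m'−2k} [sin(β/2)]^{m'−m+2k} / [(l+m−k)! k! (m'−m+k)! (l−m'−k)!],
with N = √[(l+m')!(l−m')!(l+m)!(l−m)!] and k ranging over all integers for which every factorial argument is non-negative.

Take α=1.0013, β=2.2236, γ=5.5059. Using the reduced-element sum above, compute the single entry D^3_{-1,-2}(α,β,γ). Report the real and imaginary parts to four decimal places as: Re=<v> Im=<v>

D^3_{-1,-2}(1.0013,2.2236,5.5059) = e^{-i·-1·1.0013}·d^3_{-1,-2}(2.2236)·e^{-i·-2·5.5059}. Compute d first:
c=cos(2.2236/2)=0.443049, s=sin(2.2236/2)=0.896498; N=√[2·24·1·120]=75.894664
The bounds max(0,m−m')=0 and min(l+m,l−m')=1 give 2 terms
  k=0: (−1)^1·75.8947/(24)·0.4430^5·0.8965^1 = -0.048396
  k=1: (−1)^2·75.8947/(12)·0.4430^3·0.8965^3 = +0.396307
d^3_{-1,-2}(2.2236) = -0.048396 +0.396307 = +0.347911
Phases: e^{-i·(-1)·1.0013}=+0.539208+0.842173i, e^{-i·(-2)·5.5059}=+0.016225-0.999868i ⇒ D=+0.296006-0.182818i

Re=0.2960 Im=-0.1828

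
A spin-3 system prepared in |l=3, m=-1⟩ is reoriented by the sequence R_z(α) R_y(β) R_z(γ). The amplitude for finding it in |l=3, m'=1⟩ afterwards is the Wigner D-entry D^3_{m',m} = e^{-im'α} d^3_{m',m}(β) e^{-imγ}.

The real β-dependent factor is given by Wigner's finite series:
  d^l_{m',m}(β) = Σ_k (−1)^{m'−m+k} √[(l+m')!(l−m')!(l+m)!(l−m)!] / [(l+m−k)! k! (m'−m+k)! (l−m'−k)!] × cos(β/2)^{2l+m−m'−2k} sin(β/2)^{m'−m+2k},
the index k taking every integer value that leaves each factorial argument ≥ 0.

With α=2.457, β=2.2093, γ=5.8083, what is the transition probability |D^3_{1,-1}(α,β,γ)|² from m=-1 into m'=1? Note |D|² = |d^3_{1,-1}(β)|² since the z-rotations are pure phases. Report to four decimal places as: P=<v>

P=0.1060

Split into d^3_{1,-1}(β=2.2093) × two z-phases.
Half-angle: c=0.449447, s=0.893307. N=√(24·2·2·24)=48.000000
The bounds max(0,m−m')=0 and min(l+m,l−m')=2 give 3 terms
  k=0: (−1)^2·48.0000/(8)·0.4494^4·0.8933^2 = +0.195374
  k=1: (−1)^3·48.0000/(6)·0.4494^2·0.8933^4 = -1.029082
  k=2: (−1)^4·48.0000/(48)·0.4494^0·0.8933^6 = +0.508164
d^3_{1,-1}(2.2093) = +0.195374 -1.029082 +0.508164 = -0.325544
|D^3_{1,-1}|² = |d^3_{1,-1}(β)|² = (-0.325544)² = 0.105979 (the z-rotation phases have unit modulus)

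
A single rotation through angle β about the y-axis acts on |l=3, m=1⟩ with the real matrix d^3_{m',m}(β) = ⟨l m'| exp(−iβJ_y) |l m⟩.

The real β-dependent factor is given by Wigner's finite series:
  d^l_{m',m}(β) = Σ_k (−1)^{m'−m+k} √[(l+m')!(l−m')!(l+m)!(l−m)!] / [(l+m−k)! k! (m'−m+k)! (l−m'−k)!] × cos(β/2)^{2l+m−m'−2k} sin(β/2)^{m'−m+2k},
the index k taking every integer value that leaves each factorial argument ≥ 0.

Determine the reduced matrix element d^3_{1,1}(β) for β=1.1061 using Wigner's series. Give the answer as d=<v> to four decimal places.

d=-0.4469

d^3_{1,1}(β=1.1061) via Wigner's sum:
c=cos(1.1061/2)=0.850926, s=sin(1.1061/2)=0.525285; N=√[24·2·24·2]=48.000000
k∈{0,1,2} keeps every argument non-negative
  k=0: (−1)^0·48.0000/(48)·0.8509^6·0.5253^0 = +0.379622
  k=1: (−1)^1·48.0000/(6)·0.8509^4·0.5253^2 = -1.157305
  k=2: (−1)^2·48.0000/(8)·0.8509^2·0.5253^4 = +0.330762
d^3_{1,1}(1.1061) = +0.379622 -1.157305 +0.330762 = -0.446921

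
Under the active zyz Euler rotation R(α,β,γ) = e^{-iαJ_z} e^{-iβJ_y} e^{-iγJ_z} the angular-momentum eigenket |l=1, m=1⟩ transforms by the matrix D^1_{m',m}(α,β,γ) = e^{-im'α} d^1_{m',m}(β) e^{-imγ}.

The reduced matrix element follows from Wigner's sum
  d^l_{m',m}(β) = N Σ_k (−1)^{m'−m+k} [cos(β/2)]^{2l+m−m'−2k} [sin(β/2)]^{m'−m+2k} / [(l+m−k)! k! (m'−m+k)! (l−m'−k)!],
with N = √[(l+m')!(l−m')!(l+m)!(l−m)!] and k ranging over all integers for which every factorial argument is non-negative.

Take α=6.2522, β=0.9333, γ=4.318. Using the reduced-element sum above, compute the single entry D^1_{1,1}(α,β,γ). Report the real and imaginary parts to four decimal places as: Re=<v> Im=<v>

First d^1_{1,1}(β=0.9333), then the phase factors e^{-i(1)α} and e^{-i(1)γ}:
With c≡cos(β/2)=0.893080 and s≡sin(β/2)=0.449897, N=[2·1·2·1]^{1/2}=2.000000
Admissible k: 0..0 (factorial args all ≥0)
  k=0: (−1)^0·2.0000/(2)·0.8931^2·0.4499^0 = +0.797593
d^1_{1,1}(0.9333) = +0.797593
Attach z-rotation phases: D = e^{-i(1)(6.2522)}·(+0.797593)·e^{-i(1)(4.318)} = -0.329136+0.726515i

Re=-0.3291 Im=0.7265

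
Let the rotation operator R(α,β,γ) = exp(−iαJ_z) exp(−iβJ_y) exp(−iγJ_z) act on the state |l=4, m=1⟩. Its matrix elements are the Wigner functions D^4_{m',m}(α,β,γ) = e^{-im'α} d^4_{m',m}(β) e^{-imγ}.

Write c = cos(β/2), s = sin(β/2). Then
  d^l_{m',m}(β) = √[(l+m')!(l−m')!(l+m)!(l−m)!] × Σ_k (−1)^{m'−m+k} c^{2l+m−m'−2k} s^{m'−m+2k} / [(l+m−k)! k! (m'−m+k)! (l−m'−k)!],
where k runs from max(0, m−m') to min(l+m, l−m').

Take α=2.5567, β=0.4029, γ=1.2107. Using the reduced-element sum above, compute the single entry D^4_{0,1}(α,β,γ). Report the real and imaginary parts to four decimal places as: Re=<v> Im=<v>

D^4_{0,1}(2.5567,0.4029,1.2107) = e^{-i·0·2.5567}·d^4_{0,1}(0.4029)·e^{-i·1·1.2107}. Compute d first:
With c≡cos(β/2)=0.979777 and s≡sin(β/2)=0.200090, N=[24·24·120·6]^{1/2}=643.987578
Admissible k: 1..4 (factorial args all ≥0)
  k=1: (−1)^0·643.9876/(144)·0.9798^7·0.2001^1 = +0.775591
  k=2: (−1)^1·643.9876/(24)·0.9798^5·0.2001^3 = -0.194080
  k=3: (−1)^2·643.9876/(24)·0.9798^3·0.2001^5 = +0.008094
  k=4: (−1)^3·643.9876/(144)·0.9798^1·0.2001^7 = -0.000056
d^4_{0,1}(0.4029) = +0.775591 -0.194080 +0.008094 -0.000056 = +0.589549
Phases: e^{-i·(0)·2.5567}=+1.000000+0.000000i, e^{-i·(1)·1.2107}=+0.352364-0.935863i ⇒ D=+0.207736-0.551737i

Re=0.2077 Im=-0.5517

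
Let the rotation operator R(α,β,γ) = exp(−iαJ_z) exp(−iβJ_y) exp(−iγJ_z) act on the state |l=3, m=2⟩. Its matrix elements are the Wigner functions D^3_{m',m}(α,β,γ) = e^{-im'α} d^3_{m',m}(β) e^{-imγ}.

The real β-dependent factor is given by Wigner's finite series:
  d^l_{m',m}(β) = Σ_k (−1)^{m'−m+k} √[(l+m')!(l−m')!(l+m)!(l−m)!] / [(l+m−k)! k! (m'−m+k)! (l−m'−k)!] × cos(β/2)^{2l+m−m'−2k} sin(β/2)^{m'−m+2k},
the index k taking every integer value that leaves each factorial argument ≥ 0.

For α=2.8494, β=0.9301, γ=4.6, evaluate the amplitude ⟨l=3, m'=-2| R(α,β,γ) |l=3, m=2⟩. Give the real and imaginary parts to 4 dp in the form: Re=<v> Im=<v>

Re=-0.1436 Im=0.0540

First d^3_{-2,2}(β=0.9301), then the phase factors e^{-i(-2)α} and e^{-i(2)γ}:
Half-angle: c=0.893799, s=0.448467. N=√(1·120·120·1)=120.000000
Admissible k: 4..5 (factorial args all ≥0)
  k=4: (−1)^0·120.0000/(24)·0.8938^2·0.4485^4 = +0.161575
  k=5: (−1)^1·120.0000/(120)·0.8938^0·0.4485^6 = -0.008136
d^3_{-2,2}(0.9301) = +0.161575 -0.008136 = +0.153439
Attach z-rotation phases: D = e^{-i(-2)(2.8494)}·(+0.153439)·e^{-i(2)(4.6)} = -0.143625+0.053996i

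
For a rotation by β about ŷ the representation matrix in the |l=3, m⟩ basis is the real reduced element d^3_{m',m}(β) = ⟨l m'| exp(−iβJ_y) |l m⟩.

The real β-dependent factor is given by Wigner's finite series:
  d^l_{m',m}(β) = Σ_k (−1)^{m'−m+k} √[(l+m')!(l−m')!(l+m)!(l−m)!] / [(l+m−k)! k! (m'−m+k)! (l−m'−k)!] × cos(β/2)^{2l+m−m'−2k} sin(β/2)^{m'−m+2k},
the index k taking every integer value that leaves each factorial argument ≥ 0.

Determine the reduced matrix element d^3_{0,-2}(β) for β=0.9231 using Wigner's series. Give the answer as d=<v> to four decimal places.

d=0.5254

d^3_{0,-2}(β=0.9231) via Wigner's sum:
c=cos(0.9231/2)=0.895363, s=sin(0.9231/2)=0.445336; N=√[6·6·1·120]=65.726707
The bounds max(0,m−m')=0 and min(l+m,l−m')=1 give 2 terms
  k=0: (−1)^2·65.7267/(12)·0.8954^4·0.4453^2 = +0.698127
  k=1: (−1)^3·65.7267/(12)·0.8954^2·0.4453^4 = -0.172708
d^3_{0,-2}(0.9231) = +0.698127 -0.172708 = +0.525419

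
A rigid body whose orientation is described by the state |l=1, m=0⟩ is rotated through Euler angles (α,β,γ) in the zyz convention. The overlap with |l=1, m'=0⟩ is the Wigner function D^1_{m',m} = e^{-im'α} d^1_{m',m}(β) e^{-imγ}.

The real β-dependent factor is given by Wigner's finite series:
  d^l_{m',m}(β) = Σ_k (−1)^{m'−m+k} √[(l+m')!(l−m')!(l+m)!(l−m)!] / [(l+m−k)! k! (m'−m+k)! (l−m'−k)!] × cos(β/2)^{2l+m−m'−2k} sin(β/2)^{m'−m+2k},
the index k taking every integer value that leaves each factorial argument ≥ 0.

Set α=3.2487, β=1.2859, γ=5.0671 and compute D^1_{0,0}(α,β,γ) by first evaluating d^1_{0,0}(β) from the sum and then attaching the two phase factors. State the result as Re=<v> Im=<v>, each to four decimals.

Split into d^1_{0,0}(β=1.2859) × two z-phases.
c=cos(1.2859/2)=0.800331, s=sin(1.2859/2)=0.599559; N=√[1·1·1·1]=1.000000
The bounds max(0,m−m')=0 and min(l+m,l−m')=1 give 2 terms
  k=0: (−1)^0·1.0000/(1)·0.8003^2·0.5996^0 = +0.640529
  k=1: (−1)^1·1.0000/(1)·0.8003^0·0.5996^2 = -0.359471
d^1_{0,0}(1.2859) = +0.640529 -0.359471 = +0.281058
Attach z-rotation phases: D = e^{-i(0)(3.2487)}·(+0.281058)·e^{-i(0)(5.0671)} = +0.281058+0.000000i

Re=0.2811 Im=0.0000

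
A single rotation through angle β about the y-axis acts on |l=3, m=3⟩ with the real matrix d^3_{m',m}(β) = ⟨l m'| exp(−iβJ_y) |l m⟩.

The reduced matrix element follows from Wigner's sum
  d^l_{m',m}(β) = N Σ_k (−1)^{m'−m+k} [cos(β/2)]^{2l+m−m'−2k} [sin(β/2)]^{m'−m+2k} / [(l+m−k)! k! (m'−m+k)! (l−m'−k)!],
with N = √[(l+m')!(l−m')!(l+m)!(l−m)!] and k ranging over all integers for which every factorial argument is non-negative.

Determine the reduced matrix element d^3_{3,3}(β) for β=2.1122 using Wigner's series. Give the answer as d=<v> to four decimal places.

d=0.0142

d^3_{3,3}(β=2.1122) via Wigner's sum:
With c≡cos(β/2)=0.492271 and s≡sin(β/2)=0.870442, N=[720·1·720·1]^{1/2}=720.000000
k∈{0} keeps every argument non-negative
  k=0: (−1)^0·720.0000/(720)·0.4923^6·0.8704^0 = +0.014231
d^3_{3,3}(2.1122) = +0.014231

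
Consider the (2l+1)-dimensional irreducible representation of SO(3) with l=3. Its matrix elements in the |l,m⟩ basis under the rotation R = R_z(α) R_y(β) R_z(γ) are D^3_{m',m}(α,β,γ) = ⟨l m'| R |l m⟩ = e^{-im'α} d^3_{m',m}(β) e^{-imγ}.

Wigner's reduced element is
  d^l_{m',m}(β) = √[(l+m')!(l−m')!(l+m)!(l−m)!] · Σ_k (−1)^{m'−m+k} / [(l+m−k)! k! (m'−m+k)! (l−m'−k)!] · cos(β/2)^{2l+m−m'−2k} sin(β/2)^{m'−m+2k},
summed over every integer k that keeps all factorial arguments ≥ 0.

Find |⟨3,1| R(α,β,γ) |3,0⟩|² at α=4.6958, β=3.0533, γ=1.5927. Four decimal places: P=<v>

Split into d^3_{1,0}(β=3.0533) × two z-phases.
c=cos(3.0533/2)=0.044132, s=sin(3.0533/2)=0.999026; N=√[24·2·6·6]=41.569219
Admissible k: 0..2 (factorial args all ≥0)
  k=0: (−1)^1·41.5692/(12)·0.0441^5·0.9990^1 = -0.000001
  k=1: (−1)^2·41.5692/(4)·0.0441^3·0.9990^3 = +0.000891
  k=2: (−1)^3·41.5692/(12)·0.0441^1·0.9990^5 = -0.152134
d^3_{1,0}(3.0533) = -0.000001 +0.000891 -0.152134 = -0.151244
|D^3_{1,0}|² = |d^3_{1,0}(β)|² = (-0.151244)² = 0.022875 (the z-rotation phases have unit modulus)

P=0.0229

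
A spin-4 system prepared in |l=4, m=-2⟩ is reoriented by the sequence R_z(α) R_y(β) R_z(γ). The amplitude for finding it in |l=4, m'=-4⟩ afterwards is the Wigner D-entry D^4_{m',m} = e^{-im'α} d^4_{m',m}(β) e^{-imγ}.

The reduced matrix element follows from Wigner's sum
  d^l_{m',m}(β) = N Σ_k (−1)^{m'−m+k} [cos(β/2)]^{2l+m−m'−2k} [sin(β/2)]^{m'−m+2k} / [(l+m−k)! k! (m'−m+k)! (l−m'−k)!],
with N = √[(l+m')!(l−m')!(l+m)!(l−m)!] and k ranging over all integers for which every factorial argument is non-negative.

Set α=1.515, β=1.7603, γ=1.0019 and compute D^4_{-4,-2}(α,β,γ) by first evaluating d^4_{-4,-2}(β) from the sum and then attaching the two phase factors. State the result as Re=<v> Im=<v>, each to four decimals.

Re=-0.0438 Im=0.2055

Split into d^4_{-4,-2}(β=1.7603) × two z-phases.
Half-angle: c=0.637036, s=0.770834. N=√(1·40320·2·720)=7619.763776
k∈{2} keeps every argument non-negative
  k=2: (−1)^0·7619.7638/(1440)·0.6370^6·0.7708^2 = +0.210128
d^4_{-4,-2}(1.7603) = +0.210128
Phases: e^{-i·(-4)·1.515}=+0.975197-0.221337i, e^{-i·(-2)·1.0019}=-0.419599+0.907710i ⇒ D=-0.043766+0.205519i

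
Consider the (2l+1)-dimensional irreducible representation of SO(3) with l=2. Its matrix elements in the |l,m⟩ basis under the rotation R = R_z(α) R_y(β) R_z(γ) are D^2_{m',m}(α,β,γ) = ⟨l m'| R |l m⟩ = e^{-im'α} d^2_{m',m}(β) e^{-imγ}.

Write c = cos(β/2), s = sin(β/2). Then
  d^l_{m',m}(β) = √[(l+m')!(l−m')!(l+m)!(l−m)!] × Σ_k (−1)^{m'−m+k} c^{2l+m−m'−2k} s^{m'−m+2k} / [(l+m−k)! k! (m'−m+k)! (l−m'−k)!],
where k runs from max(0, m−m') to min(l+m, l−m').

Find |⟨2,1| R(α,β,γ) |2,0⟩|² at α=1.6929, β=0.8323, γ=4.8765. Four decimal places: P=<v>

First d^2_{1,0}(β=0.8323), then the phase factors e^{-i(1)α} and e^{-i(0)γ}:
c=cos(0.8323/2)=0.914652, s=sin(0.8323/2)=0.404242; N=√[6·1·2·2]=4.898979
The bounds max(0,m−m')=0 and min(l+m,l−m')=1 give 2 terms
  k=0: (−1)^1·4.8990/(2)·0.9147^3·0.4042^1 = -0.757678
  k=1: (−1)^2·4.8990/(2)·0.9147^1·0.4042^3 = +0.147998
d^2_{1,0}(0.8323) = -0.757678 +0.147998 = -0.609680
|D^2_{1,0}|² = |d^2_{1,0}(β)|² = (-0.609680)² = 0.371710 (the z-rotation phases have unit modulus)

P=0.3717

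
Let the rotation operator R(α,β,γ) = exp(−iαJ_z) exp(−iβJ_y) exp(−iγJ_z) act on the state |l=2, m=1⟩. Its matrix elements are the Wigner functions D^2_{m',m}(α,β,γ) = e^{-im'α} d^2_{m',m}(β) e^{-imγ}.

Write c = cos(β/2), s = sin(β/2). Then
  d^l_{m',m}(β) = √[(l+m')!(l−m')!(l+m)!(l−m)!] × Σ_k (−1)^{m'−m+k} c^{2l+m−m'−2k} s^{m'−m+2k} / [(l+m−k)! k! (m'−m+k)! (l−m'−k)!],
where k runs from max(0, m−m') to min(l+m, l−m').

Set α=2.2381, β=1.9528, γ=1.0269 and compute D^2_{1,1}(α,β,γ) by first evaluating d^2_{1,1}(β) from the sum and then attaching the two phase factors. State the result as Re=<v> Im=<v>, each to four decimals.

Split into d^2_{1,1}(β=1.9528) × two z-phases.
With c≡cos(β/2)=0.560009 and s≡sin(β/2)=0.828487, N=[6·1·6·1]^{1/2}=6.000000
k∈{0,1} keeps every argument non-negative
  k=0: (−1)^0·6.0000/(6)·0.5600^4·0.8285^0 = +0.098351
  k=1: (−1)^1·6.0000/(2)·0.5600^2·0.8285^2 = -0.645776
d^2_{1,1}(1.9528) = +0.098351 -0.645776 = -0.547425
Phases: e^{-i·(1)·2.2381}=-0.618870-0.785493i, e^{-i·(1)·1.0269}=+0.517474-0.855699i ⇒ D=+0.543262-0.067385i

Re=0.5433 Im=-0.0674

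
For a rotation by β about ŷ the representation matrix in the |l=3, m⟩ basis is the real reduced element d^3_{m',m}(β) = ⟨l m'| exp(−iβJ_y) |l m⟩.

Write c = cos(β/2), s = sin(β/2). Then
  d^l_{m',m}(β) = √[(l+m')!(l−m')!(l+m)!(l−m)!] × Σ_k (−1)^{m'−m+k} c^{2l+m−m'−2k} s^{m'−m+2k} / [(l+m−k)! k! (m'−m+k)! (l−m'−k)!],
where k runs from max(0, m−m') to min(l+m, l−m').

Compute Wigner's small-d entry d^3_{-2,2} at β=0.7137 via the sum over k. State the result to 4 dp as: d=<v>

d=0.0636

d^3_{-2,2}(β=0.7137) via Wigner's sum:
c=cos(0.7137/2)=0.937002, s=sin(0.7137/2)=0.349324; N=√[1·120·120·1]=120.000000
The bounds max(0,m−m')=4 and min(l+m,l−m')=5 give 2 terms
  k=4: (−1)^0·120.0000/(24)·0.9370^2·0.3493^4 = +0.065368
  k=5: (−1)^1·120.0000/(120)·0.9370^0·0.3493^6 = -0.001817
d^3_{-2,2}(0.7137) = +0.065368 -0.001817 = +0.063551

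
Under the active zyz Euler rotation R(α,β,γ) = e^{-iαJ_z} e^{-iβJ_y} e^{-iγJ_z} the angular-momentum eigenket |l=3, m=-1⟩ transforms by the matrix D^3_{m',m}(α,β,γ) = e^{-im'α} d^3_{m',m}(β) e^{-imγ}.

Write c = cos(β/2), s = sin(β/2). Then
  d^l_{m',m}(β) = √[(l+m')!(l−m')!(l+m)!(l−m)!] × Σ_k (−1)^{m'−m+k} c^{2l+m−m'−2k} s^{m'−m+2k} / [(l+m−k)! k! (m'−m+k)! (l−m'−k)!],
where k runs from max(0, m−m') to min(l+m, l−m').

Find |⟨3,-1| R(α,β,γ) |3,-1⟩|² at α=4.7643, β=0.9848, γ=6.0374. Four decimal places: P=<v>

Split into d^3_{-1,-1}(β=0.9848) × two z-phases.
c=cos(0.9848/2)=0.881201, s=sin(0.9848/2)=0.472742; N=√[2·24·2·24]=48.000000
k∈{0,1,2} keeps every argument non-negative
  k=0: (−1)^0·48.0000/(48)·0.8812^6·0.4727^0 = +0.468219
  k=1: (−1)^1·48.0000/(6)·0.8812^4·0.4727^2 = -1.078048
  k=2: (−1)^2·48.0000/(8)·0.8812^2·0.4727^4 = +0.232701
d^3_{-1,-1}(0.9848) = +0.468219 -1.078048 +0.232701 = -0.377128
|D^3_{-1,-1}|² = |d^3_{-1,-1}(β)|² = (-0.377128)² = 0.142225 (the z-rotation phases have unit modulus)

P=0.1422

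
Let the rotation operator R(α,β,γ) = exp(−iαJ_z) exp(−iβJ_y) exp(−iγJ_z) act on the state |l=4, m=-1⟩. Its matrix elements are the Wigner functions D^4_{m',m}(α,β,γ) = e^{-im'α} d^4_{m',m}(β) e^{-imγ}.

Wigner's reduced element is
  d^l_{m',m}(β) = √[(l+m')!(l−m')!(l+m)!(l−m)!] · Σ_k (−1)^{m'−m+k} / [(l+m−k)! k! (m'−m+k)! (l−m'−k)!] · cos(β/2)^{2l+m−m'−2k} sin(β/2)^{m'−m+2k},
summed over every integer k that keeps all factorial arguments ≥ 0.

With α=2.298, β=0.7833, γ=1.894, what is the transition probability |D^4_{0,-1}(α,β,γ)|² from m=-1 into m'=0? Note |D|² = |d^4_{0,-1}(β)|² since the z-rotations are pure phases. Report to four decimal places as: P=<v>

P=0.0207

D^4_{0,-1}(2.298,0.7833,1.894) = e^{-i·0·2.298}·d^4_{0,-1}(0.7833)·e^{-i·-1·1.894}. Compute d first:
With c≡cos(β/2)=0.924280 and s≡sin(β/2)=0.381714, N=[24·24·6·120]^{1/2}=643.987578
The bounds max(0,m−m')=0 and min(l+m,l−m')=3 give 4 terms
  k=0: (−1)^1·643.9876/(144)·0.9243^7·0.3817^1 = -0.983738
  k=1: (−1)^2·643.9876/(24)·0.9243^5·0.3817^3 = +1.006699
  k=2: (−1)^3·643.9876/(24)·0.9243^3·0.3817^5 = -0.171699
  k=3: (−1)^4·643.9876/(144)·0.9243^1·0.3817^7 = +0.004881
d^4_{0,-1}(0.7833) = -0.983738 +1.006699 -0.171699 +0.004881 = -0.143858
|D^4_{0,-1}|² = |d^4_{0,-1}(β)|² = (-0.143858)² = 0.020695 (the z-rotation phases have unit modulus)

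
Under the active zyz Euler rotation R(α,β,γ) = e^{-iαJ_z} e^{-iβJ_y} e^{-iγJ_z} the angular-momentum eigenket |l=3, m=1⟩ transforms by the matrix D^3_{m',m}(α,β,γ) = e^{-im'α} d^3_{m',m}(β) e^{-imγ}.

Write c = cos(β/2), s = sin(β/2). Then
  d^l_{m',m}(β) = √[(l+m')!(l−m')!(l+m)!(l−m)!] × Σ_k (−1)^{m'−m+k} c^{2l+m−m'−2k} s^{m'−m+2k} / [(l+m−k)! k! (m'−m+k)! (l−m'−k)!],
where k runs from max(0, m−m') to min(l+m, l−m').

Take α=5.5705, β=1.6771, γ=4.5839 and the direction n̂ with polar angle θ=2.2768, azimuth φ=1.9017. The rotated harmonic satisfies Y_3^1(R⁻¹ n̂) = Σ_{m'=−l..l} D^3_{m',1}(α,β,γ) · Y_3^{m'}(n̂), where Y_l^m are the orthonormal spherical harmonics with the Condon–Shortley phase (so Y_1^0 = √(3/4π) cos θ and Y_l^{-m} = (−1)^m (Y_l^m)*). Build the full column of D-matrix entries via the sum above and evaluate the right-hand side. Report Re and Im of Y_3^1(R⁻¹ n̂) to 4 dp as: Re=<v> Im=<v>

Re=0.1084 Im=-0.1518

Need the full column D^3_{m',1} for m'=−3..3 at α=5.5705, β=1.6771, γ=4.5839.
cos(β/2)=0.668542, sin(β/2)=0.743675
d^3_{-3,1}: single k=4 term ⇒ +0.529462;  D = +0.479308-0.224929i
d^3_{-2,1}: k∈[3..4] ⇒ +0.777257 -0.480887 = +0.296370;  D = +0.285321+0.080169i
d^3_{-1,1}: k∈[2..4] ⇒ +0.662875 -1.093651 +0.169160 = -0.261616;  D = -0.144289-0.218229i
d^3_{0,1}: k∈[1..3] ⇒ +0.344046 -1.277163 +0.526785 = -0.406332;  D = +0.052066-0.402982i
d^3_{1,1}: k∈[0..2] ⇒ +0.089284 -0.883833 +0.820238 = +0.025689;  D = -0.019149+0.017124i
d^3_{2,1}: k∈[0..1] ⇒ -0.314070 +0.777257 = +0.463187;  D = -0.463121+0.007845i
d^3_{3,1}: single k=0 term ⇒ +0.427884;  D = -0.328433-0.274256i
Y_3^{m'}(θ=2.2768,φ=1.9017) and Σ D·Y over m':
  (+0.4793-0.2249i)·(+0.1540+0.1005i)  (+0.2853+0.0802i)·(+0.3029-0.2360i)  (-0.1443-0.2182i)·(-0.0883-0.2569i)  (+0.0521-0.4030i)·(+0.2168+0.0000i)  (-0.0191+0.0171i)·(+0.0883-0.2569i)  (-0.4631+0.0078i)·(+0.3029+0.2360i)  (-0.3284-0.2743i)·(-0.1540+0.1005i)
Y_3^1(R⁻¹ n̂) = +0.108389-0.151776i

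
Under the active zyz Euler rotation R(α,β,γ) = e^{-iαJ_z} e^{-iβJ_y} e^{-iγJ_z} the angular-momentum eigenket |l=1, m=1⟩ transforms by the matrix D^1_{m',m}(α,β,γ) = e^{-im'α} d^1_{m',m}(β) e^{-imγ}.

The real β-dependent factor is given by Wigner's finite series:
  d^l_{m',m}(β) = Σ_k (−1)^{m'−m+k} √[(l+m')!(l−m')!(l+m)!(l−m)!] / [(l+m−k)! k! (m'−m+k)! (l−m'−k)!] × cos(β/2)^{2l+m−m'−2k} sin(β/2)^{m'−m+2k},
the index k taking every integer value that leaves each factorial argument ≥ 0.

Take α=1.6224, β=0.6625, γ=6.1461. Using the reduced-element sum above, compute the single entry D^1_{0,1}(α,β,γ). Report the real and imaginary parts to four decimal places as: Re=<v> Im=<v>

Re=0.4309 Im=0.0594

Split into d^1_{0,1}(β=0.6625) × two z-phases.
Half-angle: c=0.945637, s=0.325225. N=√(1·1·2·1)=1.414214
Admissible k: 1..1 (factorial args all ≥0)
  k=1: (−1)^0·1.4142/(1)·0.9456^1·0.3252^1 = +0.434934
d^1_{0,1}(0.6625) = +0.434934
Attach z-rotation phases: D = e^{-i(0)(1.6224)}·(+0.434934)·e^{-i(1)(6.1461)} = +0.430854+0.059437i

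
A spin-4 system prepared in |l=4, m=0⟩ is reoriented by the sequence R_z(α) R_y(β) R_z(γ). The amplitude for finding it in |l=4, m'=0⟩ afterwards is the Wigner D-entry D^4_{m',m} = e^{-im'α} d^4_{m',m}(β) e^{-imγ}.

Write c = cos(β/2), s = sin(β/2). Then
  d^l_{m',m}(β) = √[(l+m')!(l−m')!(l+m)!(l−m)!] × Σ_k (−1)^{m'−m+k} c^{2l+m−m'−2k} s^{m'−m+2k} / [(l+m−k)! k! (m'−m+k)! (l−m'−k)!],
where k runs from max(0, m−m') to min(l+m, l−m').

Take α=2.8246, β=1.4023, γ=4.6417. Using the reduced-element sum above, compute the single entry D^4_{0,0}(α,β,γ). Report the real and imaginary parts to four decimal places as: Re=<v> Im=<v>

Re=0.2730 Im=0.0000

First d^4_{0,0}(β=1.4023), then the phase factors e^{-i(0)α} and e^{-i(0)γ}:
Half-angle: c=0.764101, s=0.645097. N=√(24·24·24·24)=576.000000
k∈{0,1,2,3,4} keeps every argument non-negative
  k=0: (−1)^0·576.0000/(576)·0.7641^8·0.6451^0 = +0.116200
  k=1: (−1)^1·576.0000/(36)·0.7641^6·0.6451^2 = -1.325177
  k=2: (−1)^2·576.0000/(16)·0.7641^4·0.6451^4 = +2.125225
  k=3: (−1)^3·576.0000/(36)·0.7641^2·0.6451^6 = -0.673241
  k=4: (−1)^4·576.0000/(576)·0.7641^0·0.6451^8 = +0.029992
d^4_{0,0}(1.4023) = +0.116200 -1.325177 +2.125225 -0.673241 +0.029992 = +0.272998
Attach z-rotation phases: D = e^{-i(0)(2.8246)}·(+0.272998)·e^{-i(0)(4.6417)} = +0.272998+0.000000i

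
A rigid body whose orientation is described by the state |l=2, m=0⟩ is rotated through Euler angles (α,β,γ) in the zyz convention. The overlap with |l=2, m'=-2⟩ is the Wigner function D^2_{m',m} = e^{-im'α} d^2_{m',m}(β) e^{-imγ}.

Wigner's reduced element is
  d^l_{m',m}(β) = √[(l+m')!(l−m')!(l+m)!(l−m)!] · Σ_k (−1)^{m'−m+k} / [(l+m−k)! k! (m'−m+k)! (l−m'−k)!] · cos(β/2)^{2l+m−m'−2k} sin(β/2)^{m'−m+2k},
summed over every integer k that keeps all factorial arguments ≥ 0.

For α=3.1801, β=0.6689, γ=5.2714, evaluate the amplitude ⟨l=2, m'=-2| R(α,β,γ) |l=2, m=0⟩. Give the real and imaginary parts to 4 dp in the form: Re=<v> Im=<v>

D^2_{-2,0}(3.1801,0.6689,5.2714) = e^{-i·-2·3.1801}·d^2_{-2,0}(0.6689)·e^{-i·0·5.2714}. Compute d first:
With c≡cos(β/2)=0.944591 and s≡sin(β/2)=0.328250, N=[1·24·2·2]^{1/2}=9.797959
Admissible k: 2..2 (factorial args all ≥0)
  k=2: (−1)^0·9.7980/(4)·0.9446^2·0.3282^2 = +0.235490
d^2_{-2,0}(0.6689) = +0.235490
D = (+0.997036+0.076939i)·(+0.235490)·(+1.000000+0.000000i) = +0.234792+0.018118i

Re=0.2348 Im=0.0181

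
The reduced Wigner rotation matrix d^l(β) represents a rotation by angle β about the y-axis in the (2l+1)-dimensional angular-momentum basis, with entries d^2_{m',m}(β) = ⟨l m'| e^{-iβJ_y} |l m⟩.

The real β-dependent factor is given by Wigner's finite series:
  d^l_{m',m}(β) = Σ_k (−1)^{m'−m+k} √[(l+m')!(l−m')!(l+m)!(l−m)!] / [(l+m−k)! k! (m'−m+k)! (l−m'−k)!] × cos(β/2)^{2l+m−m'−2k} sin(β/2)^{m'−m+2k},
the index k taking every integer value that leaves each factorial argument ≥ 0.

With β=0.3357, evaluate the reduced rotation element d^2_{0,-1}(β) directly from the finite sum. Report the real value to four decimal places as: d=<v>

d=-0.3809

d^2_{0,-1}(β=0.3357) via Wigner's sum:
c=cos(0.3357/2)=0.985946, s=sin(0.3357/2)=0.167063; N=√[2·2·1·6]=4.898979
k: max(0,(-1)−(0))=0 … min(2+(-1),2−(0))=1
  k=0: (−1)^1·4.8990/(2)·0.9859^3·0.1671^1 = -0.392207
  k=1: (−1)^2·4.8990/(2)·0.9859^1·0.1671^3 = +0.011261
d^2_{0,-1}(0.3357) = -0.392207 +0.011261 = -0.380946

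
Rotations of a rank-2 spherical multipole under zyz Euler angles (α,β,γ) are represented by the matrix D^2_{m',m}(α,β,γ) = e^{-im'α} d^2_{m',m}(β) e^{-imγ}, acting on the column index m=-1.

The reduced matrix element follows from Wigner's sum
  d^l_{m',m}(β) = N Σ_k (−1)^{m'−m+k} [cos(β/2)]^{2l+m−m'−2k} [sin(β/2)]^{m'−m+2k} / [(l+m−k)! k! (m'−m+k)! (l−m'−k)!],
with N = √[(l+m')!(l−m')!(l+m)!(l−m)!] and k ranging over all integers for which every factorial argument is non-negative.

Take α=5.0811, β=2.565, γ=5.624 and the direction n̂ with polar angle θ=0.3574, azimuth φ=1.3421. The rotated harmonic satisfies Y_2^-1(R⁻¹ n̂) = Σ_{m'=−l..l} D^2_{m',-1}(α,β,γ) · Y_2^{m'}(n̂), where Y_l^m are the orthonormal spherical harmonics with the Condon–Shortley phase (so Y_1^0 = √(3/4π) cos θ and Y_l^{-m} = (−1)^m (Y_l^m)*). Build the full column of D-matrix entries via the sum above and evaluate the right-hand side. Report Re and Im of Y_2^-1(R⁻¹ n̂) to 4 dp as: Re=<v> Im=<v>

Need the full column D^2_{m',-1} for m'=−2..2 at α=5.0811, β=2.565, γ=5.624.
cos(β/2)=0.284319, sin(β/2)=0.958730
d^2_{-2,-1}: single k=1 term ⇒ +0.044070;  D = -0.043935-0.003444i
d^2_{-1,-1}: k∈[0..1] ⇒ +0.006535 -0.222908 = -0.216374;  D = +0.061971+0.207309i
d^2_{0,-1}: k∈[0..1] ⇒ -0.053975 +0.613720 = +0.559745;  D = +0.442474-0.342829i
d^2_{1,-1}: k∈[0..1] ⇒ +0.222908 -0.844860 = -0.621952;  D = -0.532524-0.321313i
d^2_{2,-1}: single k=0 term ⇒ -0.501100;  D = +0.086845-0.493517i
Y_2^{m'}(θ=0.3574,φ=1.3421) and Σ D·Y over m':
  (-0.0439-0.0034i)·(-0.0424-0.0209i)  (+0.0620+0.2073i)·(+0.0574-0.2466i)  (+0.4425-0.3428i)·(+0.5150+0.0000i)  (-0.5325-0.3213i)·(-0.0574-0.2466i)  (+0.0868-0.4935i)·(-0.0424+0.0209i)
Y_2^-1(R⁻¹ n̂) = +0.242289-0.006362i

Re=0.2423 Im=-0.0064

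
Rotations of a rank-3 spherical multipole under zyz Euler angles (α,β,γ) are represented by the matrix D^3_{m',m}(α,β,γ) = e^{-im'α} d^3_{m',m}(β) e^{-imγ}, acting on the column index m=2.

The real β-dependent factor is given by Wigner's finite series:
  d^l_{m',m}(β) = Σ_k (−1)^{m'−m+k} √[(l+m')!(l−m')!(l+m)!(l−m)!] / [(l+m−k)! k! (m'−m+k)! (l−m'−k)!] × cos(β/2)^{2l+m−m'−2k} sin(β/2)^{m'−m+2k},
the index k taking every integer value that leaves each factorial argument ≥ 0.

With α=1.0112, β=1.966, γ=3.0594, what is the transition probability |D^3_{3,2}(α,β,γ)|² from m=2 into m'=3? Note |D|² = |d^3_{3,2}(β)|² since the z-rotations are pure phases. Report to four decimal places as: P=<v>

First d^3_{3,2}(β=1.966), then the phase factors e^{-i(3)α} and e^{-i(2)γ}:
c=cos(1.966/2)=0.554529, s=sin(1.966/2)=0.832165; N=√[720·1·120·1]=293.938769
The bounds max(0,m−m')=0 and min(l+m,l−m')=0 give 1 term
  k=0: (−1)^1·293.9388/(120)·0.5545^5·0.8322^1 = -0.106882
d^3_{3,2}(1.966) = -0.106882
|D^3_{3,2}|² = |d^3_{3,2}(β)|² = (-0.106882)² = 0.011424 (the z-rotation phases have unit modulus)

P=0.0114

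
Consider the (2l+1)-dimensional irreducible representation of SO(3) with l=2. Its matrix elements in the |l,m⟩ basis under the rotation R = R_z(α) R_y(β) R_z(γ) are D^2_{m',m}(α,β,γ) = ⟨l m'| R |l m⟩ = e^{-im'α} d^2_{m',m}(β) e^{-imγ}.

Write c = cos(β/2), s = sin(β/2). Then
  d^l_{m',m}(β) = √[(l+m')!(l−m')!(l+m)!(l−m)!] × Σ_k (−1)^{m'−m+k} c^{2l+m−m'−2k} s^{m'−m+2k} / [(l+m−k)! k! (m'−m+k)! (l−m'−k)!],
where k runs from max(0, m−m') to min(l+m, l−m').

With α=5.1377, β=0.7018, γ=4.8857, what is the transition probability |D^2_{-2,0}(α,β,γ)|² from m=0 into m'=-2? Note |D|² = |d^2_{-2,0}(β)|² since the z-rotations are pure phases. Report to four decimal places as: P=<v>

P=0.0651

Split into d^2_{-2,0}(β=0.7018) × two z-phases.
Half-angle: c=0.939064, s=0.343743. N=√(1·24·2·2)=9.797959
k: max(0,(0)−(-2))=2 … min(2+(0),2−(-2))=2
  k=2: (−1)^0·9.7980/(4)·0.9391^2·0.3437^2 = +0.255231
d^2_{-2,0}(0.7018) = +0.255231
|D^2_{-2,0}|² = |d^2_{-2,0}(β)|² = (+0.255231)² = 0.065143 (the z-rotation phases have unit modulus)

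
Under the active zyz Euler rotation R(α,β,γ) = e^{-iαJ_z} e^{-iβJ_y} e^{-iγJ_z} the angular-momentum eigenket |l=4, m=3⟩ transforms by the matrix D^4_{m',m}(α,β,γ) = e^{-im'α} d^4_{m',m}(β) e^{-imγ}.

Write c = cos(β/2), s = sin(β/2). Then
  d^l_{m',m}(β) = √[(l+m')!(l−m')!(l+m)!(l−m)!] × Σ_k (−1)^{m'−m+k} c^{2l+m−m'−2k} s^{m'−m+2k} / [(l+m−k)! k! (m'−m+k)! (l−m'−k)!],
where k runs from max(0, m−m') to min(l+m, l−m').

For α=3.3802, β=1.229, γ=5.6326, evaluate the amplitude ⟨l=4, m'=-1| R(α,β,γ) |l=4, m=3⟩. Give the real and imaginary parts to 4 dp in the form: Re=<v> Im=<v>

Split into d^4_{-1,3}(β=1.229) × two z-phases.
c=cos(1.229/2)=0.817062, s=sin(1.229/2)=0.576550; N=√[6·120·5040·1]=1904.940944
Admissible k: 4..5 (factorial args all ≥0)
  k=4: (−1)^0·1904.9409/(144)·0.8171^4·0.5766^4 = +0.651459
  k=5: (−1)^1·1904.9409/(240)·0.8171^2·0.5766^6 = -0.194627
d^4_{-1,3}(1.229) = +0.651459 -0.194627 = +0.456832
Phases: e^{-i·(-1)·3.3802}=-0.971668-0.236350i, e^{-i·(3)·5.6326}=-0.371811+0.928308i ⇒ D=+0.265274-0.371921i

Re=0.2653 Im=-0.3719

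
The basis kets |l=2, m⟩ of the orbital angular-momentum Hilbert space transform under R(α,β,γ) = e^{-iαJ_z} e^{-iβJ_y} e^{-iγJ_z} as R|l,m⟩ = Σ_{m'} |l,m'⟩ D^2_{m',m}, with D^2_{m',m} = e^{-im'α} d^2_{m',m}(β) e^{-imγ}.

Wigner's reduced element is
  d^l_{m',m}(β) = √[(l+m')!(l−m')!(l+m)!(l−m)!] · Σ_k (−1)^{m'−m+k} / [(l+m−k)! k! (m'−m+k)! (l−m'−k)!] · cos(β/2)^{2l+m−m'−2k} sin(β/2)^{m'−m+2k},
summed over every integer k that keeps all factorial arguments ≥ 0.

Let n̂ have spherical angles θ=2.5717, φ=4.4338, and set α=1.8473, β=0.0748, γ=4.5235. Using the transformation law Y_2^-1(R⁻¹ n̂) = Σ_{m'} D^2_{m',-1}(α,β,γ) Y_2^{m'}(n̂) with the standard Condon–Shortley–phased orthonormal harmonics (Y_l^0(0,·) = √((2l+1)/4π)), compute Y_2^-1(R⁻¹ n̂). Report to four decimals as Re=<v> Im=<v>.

Need the full column D^2_{m',-1} for m'=−2..2 at α=1.8473, β=0.0748, γ=4.5235.
cos(β/2)=0.999301, sin(β/2)=0.037391
d^2_{-2,-1}: single k=1 term ⇒ +0.074626;  D = -0.026576+0.069733i
d^2_{-1,-1}: k∈[0..1] ⇒ +0.997206 -0.004188 = +0.993017;  D = +0.989208+0.086892i
d^2_{0,-1}: k∈[0..1] ⇒ -0.091398 +0.000128 = -0.091270;  D = +0.017137+0.089646i
d^2_{1,-1}: k∈[0..1] ⇒ +0.004188 -0.000002 = +0.004187;  D = -0.003741+0.001879i
d^2_{2,-1}: single k=0 term ⇒ -0.000104;  D = -0.000071-0.000077i
Y_2^{m'}(θ=2.5717,φ=4.4338) and Σ D·Y over m':
  (-0.0266+0.0697i)·(-0.0954-0.0595i)  (+0.9892+0.0869i)·(+0.0965-0.3374i)  (+0.0171+0.0896i)·(+0.3553+0.0000i)  (-0.0037+0.0019i)·(-0.0965-0.3374i)  (-0.0001-0.0001i)·(-0.0954+0.0595i)
Y_2^-1(R⁻¹ n̂) = +0.138566-0.297524i

Re=0.1386 Im=-0.2975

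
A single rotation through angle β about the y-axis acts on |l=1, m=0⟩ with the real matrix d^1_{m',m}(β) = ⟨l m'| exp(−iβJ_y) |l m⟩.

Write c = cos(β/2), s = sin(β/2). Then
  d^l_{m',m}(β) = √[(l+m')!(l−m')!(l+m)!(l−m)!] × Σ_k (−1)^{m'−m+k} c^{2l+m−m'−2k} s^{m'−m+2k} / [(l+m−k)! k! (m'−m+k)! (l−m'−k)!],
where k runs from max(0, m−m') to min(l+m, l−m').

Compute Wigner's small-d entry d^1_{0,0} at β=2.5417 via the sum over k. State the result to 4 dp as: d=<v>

d^1_{0,0}(β=2.5417) via Wigner's sum:
c=cos(2.5417/2)=0.295469, s=sin(2.5417/2)=0.955352; N=√[1·1·1·1]=1.000000
The bounds max(0,m−m')=0 and min(l+m,l−m')=1 give 2 terms
  k=0: (−1)^0·1.0000/(1)·0.2955^2·0.9554^0 = +0.087302
  k=1: (−1)^1·1.0000/(1)·0.2955^0·0.9554^2 = -0.912698
d^1_{0,0}(2.5417) = +0.087302 -0.912698 = -0.825396

d=-0.8254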